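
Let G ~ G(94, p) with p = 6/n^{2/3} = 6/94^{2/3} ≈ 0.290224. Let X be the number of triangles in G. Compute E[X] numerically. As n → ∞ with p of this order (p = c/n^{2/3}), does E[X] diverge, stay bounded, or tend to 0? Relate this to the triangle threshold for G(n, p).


Number of potential triangles: C(94, 3) = 134044.
Each occurs with probability p³ ≈ (0.290224)³ ≈ 2.44454504e-02.
By linearity: E[X] = C(94, 3)·p³ ≈ 134044 · 2.44454504e-02 ≈ 3276.765957.
Since α = 2/3 < 1, p = c/n^{2/3} ≫ 1/n is above the triangle threshold p ~ 1/n. Asymptotically E[X] ~ (c³/6)·n^{3(1−α)} = (6³/6)·n^{1} → ∞; triangles are abundant w.h.p.

E[X] ≈ 3276.765957; in regime p = Θ(1/n^{2/3}) E[X] diverges (above the triangle threshold p ~ 1/n).


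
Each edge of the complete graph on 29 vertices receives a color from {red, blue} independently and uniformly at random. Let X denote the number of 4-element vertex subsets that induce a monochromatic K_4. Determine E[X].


Let X = Σ_S X_S over the C(29, 4) = 23751 subsets S of size 4, where X_S = 1 if the K_4 on S is monochromatic.
For a fixed S, the K_4 on S has C(4, 2) = 6 edges. P[all 6 edges red] = (1/2)^6, and likewise for blue, so P[monochromatic] = 2·(1/2)^6 = 2^{1 − 6} = 1/32.
By linearity of expectation: E[X] = C(29, 4) · 2^{1 − 6} = 23751 · 1/32 = 23751/32.
Numerically: E[X] ≈ 742.2188.

E[X] = C(29,4)·2^(1−C(4,2)) = 23751/32 ≈ 742.2188.


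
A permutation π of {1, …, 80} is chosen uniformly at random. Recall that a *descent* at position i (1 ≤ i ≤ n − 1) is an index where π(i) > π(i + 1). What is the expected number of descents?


Write X = Σ X_I over i = 1, …, 79, with X_I the indicator of one descent.
There are 79 indicators.
For each fixed i, the pair (π(i), π(i+1)) is a uniformly random ordered pair of distinct values from {1, …, 80}; by symmetry P[π(i) > π(i+1)] = 1/2.
By linearity: E[X] = 79 · (1/2) = (80 − 1) · (1/2) = 79/2 ≈ 39.500.

E[X] = 79/2 = 39.500.


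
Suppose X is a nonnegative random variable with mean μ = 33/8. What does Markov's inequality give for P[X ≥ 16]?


μ = E[X] = 33/8, a = 16.
Markov: P[X ≥ 16] ≤ μ/a = (33/8)/16 = 33/128.
Numerically: ≈ 0.25781.
(Since a = 16 > μ = 4.12500, the bound 33/128 is < 1 and informative.)

P[X ≥ 16] ≤ 33/128 ≈ 0.25781.


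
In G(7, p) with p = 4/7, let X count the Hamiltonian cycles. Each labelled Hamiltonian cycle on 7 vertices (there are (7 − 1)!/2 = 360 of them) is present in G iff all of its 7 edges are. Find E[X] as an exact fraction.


K_7 has (7 − 1)!/2 = 360 labelled Hamiltonian cycles.
For each such Hamiltonian cycle H, let X_H = 1 if all 7 edges of H are present in G. Then P[X_H = 1] = p^{7} = (4/7)^{7} = 16384/823543.
Summing the indicators: E[X] = Σ_H E[X_H] = 360 · p^{7} = 360 · 16384/823543 = 5898240/823543.
Numerically: E[X] ≈ 7.16203.

E[X] = 360 · (4/7)^{7} = 5898240/823543 ≈ 7.16203.


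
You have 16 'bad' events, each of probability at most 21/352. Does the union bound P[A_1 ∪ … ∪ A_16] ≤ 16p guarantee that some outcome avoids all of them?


Union bound: P[∪_{i=1}^{16} A_i] ≤ Σ_i P[A_i] ≤ 16·p = 16·(21/352) = 21/22.
Numerically: 21/22 ≈ 0.955.
Is 21/22 < 1? YES.
Since P[∪ A_i] ≤ 21/22 < 1, the complement has P[∩ A_i^c] ≥ 1 − 21/22 = 1/22 > 0, so some outcome avoids every A_i.

16·p = 21/22 ≈ 0.955; existence CERTIFIED by the union bound.


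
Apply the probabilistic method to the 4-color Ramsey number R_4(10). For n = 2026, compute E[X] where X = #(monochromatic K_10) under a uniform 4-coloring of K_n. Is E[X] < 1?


E[X] = C(2026, 10) · 4^{1 − 45} = 314029205130126398094885285 · 4^{−44} = 314029205130126398094885285/309485009821345068724781056.
As a reduced fraction: E[X] = 314029205130126398094885285/309485009821345068724781056 ≈ 1.0146831.
Is E[X] < 1? NO.
Since E[X] ≥ 1, the first-moment bound is inconclusive at n = 2026; it does NOT by itself certify R_4(10) > 2026.

E[X] = 314029205130126398094885285/309485009821345068724781056 ≈ 1.0146831; E[X] ≥ 1; first-moment method inconclusive here.


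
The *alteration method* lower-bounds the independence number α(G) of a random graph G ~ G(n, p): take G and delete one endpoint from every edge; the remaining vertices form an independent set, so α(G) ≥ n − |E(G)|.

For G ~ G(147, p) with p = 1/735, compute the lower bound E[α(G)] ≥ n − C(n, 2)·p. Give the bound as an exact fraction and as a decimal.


E[|E(G)|] = C(147, 2)·p = 10731 · (1/735) = 73/5.
E[α(G)] ≥ n − E[|E(G)|] = 147 − 73/5 = 662/5.
Numerically: ≈ 132.400000.
(This is only a lower bound; the true E[α(G)] may be larger.)

E[α(G)] ≥ 662/5 ≈ 132.400000.


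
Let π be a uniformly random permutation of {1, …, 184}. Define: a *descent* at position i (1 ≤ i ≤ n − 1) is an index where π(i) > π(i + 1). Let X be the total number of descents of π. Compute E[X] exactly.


Write X = Σ X_I over i = 1, …, 183, with X_I the indicator of one descent.
There are 183 indicators.
For each fixed i, the pair (π(i), π(i+1)) is a uniformly random ordered pair of distinct values from {1, …, 184}; by symmetry P[π(i) > π(i+1)] = 1/2.
By linearity: E[X] = 183 · (1/2) = (184 − 1) · (1/2) = 183/2 ≈ 91.500.

E[X] = 183/2 = 91.500.


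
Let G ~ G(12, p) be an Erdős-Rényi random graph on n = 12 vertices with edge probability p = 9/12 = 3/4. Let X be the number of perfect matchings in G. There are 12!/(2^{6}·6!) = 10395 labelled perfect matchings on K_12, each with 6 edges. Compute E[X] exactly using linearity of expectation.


K_12 has 12!/(2^{6}·6!) = 10395 labelled perfect matchings.
For each such perfect matching H, let X_H = 1 if all 6 edges of H are present in G. Then P[X_H = 1] = p^{6} = (3/4)^{6} = 729/4096.
By linearity of expectation: E[X] = Σ_H E[X_H] = 10395 · p^{6} = 10395 · 729/4096 = 7577955/4096.
Numerically: E[X] ≈ 1850.09.

E[X] = 10395 · (3/4)^{6} = 7577955/4096 ≈ 1850.09.


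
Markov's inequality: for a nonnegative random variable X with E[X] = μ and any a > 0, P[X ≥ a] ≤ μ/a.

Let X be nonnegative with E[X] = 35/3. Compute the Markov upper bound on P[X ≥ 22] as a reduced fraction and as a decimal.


μ = E[X] = 35/3, a = 22.
Markov: P[X ≥ 22] ≤ μ/a = (35/3)/22 = 35/66.
Numerically: ≈ 0.53030.
(Since a = 22 > μ = 11.66667, the bound 35/66 is < 1 and informative.)

P[X ≥ 22] ≤ 35/66 ≈ 0.53030.


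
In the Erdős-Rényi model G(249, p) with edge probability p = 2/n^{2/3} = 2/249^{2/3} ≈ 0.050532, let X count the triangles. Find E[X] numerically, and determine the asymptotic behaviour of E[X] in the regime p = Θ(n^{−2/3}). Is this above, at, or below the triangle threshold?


Number of potential triangles: C(249, 3) = 2542124.
Each occurs with probability p³ ≈ (0.050532)³ ≈ 1.2903018e-04.
By linearity: E[X] = C(249, 3)·p³ ≈ 2542124 · 1.2903018e-04 ≈ 328.01071.
Since α = 2/3 < 1, p = c/n^{2/3} ≫ 1/n is above the triangle threshold p ~ 1/n. Asymptotically E[X] ~ (c³/6)·n^{3(1−α)} = (2³/6)·n^{1} → ∞; triangles are abundant w.h.p.

E[X] ≈ 328.01071; in regime p = Θ(1/n^{2/3}) E[X] diverges (above the triangle threshold p ~ 1/n).


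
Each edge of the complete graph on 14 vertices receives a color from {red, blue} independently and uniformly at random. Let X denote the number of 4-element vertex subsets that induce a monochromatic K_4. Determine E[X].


Let X = Σ_S X_S over the C(14, 4) = 1001 subsets S of size 4, where X_S = 1 if the K_4 on S is monochromatic.
For a fixed S, the K_4 on S has C(4, 2) = 6 edges. P[all 6 edges red] = (1/2)^6, and likewise for blue, so P[monochromatic] = 2·(1/2)^6 = 2^{1 − 6} = 1/32.
By linearity: E[X] = C(14, 4) · 2^{1 − 6} = 1001 · 1/32 = 1001/32.
Numerically: E[X] ≈ 31.281250.

E[X] = C(14,4)·2^(1−C(4,2)) = 1001/32 ≈ 31.281250.


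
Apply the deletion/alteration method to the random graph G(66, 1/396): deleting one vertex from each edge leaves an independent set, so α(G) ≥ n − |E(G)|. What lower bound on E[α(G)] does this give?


E[|E(G)|] = C(66, 2)·p = 2145 · (1/396) = 65/12.
E[α(G)] ≥ n − E[|E(G)|] = 66 − 65/12 = 727/12.
Numerically: ≈ 60.583.
(This is only a lower bound; the true E[α(G)] may be larger.)

E[α(G)] ≥ 727/12 ≈ 60.583.


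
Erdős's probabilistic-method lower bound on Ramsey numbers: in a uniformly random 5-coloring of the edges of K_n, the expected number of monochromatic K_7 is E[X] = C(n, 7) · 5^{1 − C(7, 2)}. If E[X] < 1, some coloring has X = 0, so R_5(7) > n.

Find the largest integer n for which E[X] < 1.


We need C(n, 7) · 5^{1 − 21} < 1, i.e. C(n, 7) < 5^{21 − 1} = 95367431640625.
Check values of n near the boundary:
  n = 337: C(337, 7) = 91989916924632; 91989916924632 < 95367431640625? YES
  n = 338: C(338, 7) = 93935323022736; 93935323022736 < 95367431640625? YES
  n = 339: C(339, 7) = 95915887062372; 95915887062372 < 95367431640625? NO
The largest n with C(n, 7) < 95367431640625 is n = 338 (where E[X] = 93935323022736/95367431640625 ≈ 0.98498). Hence R_5(7) > 338, i.e. R_5(7) ≥ 339.

Largest n = 338; hence R_5(7) > 338.


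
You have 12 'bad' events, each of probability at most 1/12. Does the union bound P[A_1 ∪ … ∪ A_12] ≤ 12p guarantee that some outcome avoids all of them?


Union bound: P[∪_{i=1}^{12} A_i] ≤ Σ_i P[A_i] ≤ 12·p = 12·(1/12) = 1.
Numerically: 1 ≈ 1.000000.
Is 1 < 1? NO.
Since the bound 1 is ≥ 1, the union bound is uninformative here; it does NOT by itself certify existence.

12·p = 1 ≈ 1.000000; existence NOT certified by the union bound.


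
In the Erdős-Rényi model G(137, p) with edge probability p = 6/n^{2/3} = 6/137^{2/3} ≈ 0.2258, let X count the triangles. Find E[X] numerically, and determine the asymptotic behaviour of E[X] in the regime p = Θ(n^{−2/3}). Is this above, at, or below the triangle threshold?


Number of potential triangles: C(137, 3) = 419220.
Each occurs with probability p³ ≈ (0.2258)³ ≈ 1.150834e-02.
By linearity: E[X] = C(137, 3)·p³ ≈ 419220 · 1.150834e-02 ≈ 4824.5255.
Since α = 2/3 < 1, p = c/n^{2/3} ≫ 1/n is above the triangle threshold p ~ 1/n. Asymptotically E[X] ~ (c³/6)·n^{3(1−α)} = (6³/6)·n^{1} → ∞; triangles are abundant w.h.p.

E[X] ≈ 4824.5255; in regime p = Θ(1/n^{2/3}) E[X] diverges (above the triangle threshold p ~ 1/n).


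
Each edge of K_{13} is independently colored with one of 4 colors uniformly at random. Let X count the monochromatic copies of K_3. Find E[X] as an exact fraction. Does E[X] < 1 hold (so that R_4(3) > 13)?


E[X] = C(13, 3) · 4^{1 − 3} = 286 · 4^{−2} = 286/16.
As a reduced fraction: E[X] = 143/8 ≈ 17.875000.
Is E[X] < 1? NO.
Since E[X] ≥ 1, the first-moment bound is inconclusive at n = 13; it does NOT by itself certify R_4(3) > 13.

E[X] = 143/8 ≈ 17.875000; E[X] ≥ 1; first-moment method inconclusive here.


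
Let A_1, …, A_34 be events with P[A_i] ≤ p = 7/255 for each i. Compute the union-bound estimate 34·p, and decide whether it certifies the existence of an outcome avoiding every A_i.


Union bound: P[∪_{i=1}^{34} A_i] ≤ Σ_i P[A_i] ≤ 34·p = 34·(7/255) = 14/15.
Numerically: 14/15 ≈ 0.933333.
Is 14/15 < 1? YES.
Since P[∪ A_i] ≤ 14/15 < 1, the complement has P[∩ A_i^c] ≥ 1 − 14/15 = 1/15 > 0, so some outcome avoids every A_i.

34·p = 14/15 ≈ 0.933333; existence CERTIFIED by the union bound.


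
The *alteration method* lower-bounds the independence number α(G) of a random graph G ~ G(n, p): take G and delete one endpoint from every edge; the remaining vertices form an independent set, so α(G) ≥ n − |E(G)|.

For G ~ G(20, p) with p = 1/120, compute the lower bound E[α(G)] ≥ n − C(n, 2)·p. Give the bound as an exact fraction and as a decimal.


E[|E(G)|] = C(20, 2)·p = 190 · (1/120) = 19/12.
E[α(G)] ≥ n − E[|E(G)|] = 20 − 19/12 = 221/12.
Numerically: ≈ 18.416667.
(This is only a lower bound; the true E[α(G)] may be larger.)

E[α(G)] ≥ 221/12 ≈ 18.416667.


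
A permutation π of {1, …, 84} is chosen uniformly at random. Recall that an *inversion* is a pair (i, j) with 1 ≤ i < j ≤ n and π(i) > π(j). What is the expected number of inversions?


Write X = Σ X_I over the C(84, 2) = 3486 pairs i < j, with X_I the indicator of one inversion.
There are 3486 indicators.
For each fixed pair i < j, the values π(i) and π(j) are two distinct elements of {1, …, 84} in uniformly random order; by symmetry P[π(i) > π(j)] = 1/2.
By linearity: E[X] = 3486 · (1/2) = C(84, 2) · (1/2) = 3486/2 = 1743 ≈ 1743.000000.

E[X] = 1743 = 1743.000000.


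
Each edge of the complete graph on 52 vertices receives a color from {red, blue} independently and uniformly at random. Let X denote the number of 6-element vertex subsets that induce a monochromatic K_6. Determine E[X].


Let X = Σ_S X_S over the C(52, 6) = 20358520 subsets S of size 6, where X_S = 1 if the K_6 on S is monochromatic.
For a fixed S, the K_6 on S has C(6, 2) = 15 edges. P[all 15 edges red] = (1/2)^15, and likewise for blue, so P[monochromatic] = 2·(1/2)^15 = 2^{1 − 15} = 1/16384.
By linearity: E[X] = C(52, 6) · 2^{1 − 15} = 20358520 · 1/16384 = 2544815/2048.
Numerically: E[X] ≈ 1242.5854.

E[X] = C(52,6)·2^(1−C(6,2)) = 2544815/2048 ≈ 1242.5854.


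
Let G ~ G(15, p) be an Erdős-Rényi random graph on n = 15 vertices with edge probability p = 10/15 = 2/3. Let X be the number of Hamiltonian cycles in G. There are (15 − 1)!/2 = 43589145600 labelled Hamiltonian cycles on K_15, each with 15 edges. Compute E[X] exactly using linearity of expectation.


K_15 has (15 − 1)!/2 = 43589145600 labelled Hamiltonian cycles.
For each such Hamiltonian cycle H, let X_H = 1 if all 15 edges of H are present in G. Then P[X_H = 1] = p^{15} = (2/3)^{15} = 32768/14348907.
By linearity of expectation: E[X] = Σ_H E[X_H] = 43589145600 · p^{15} = 43589145600 · 32768/14348907 = 5877897625600/59049.
Numerically: E[X] ≈ 9.954e+07.

E[X] = 43589145600 · (2/3)^{15} = 5877897625600/59049 ≈ 9.954e+07.


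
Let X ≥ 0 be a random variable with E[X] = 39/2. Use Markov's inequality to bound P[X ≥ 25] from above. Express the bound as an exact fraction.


μ = E[X] = 39/2, a = 25.
Markov: P[X ≥ 25] ≤ μ/a = (39/2)/25 = 39/50.
Numerically: ≈ 0.78000.
(Since a = 25 > μ = 19.50000, the bound 39/50 is < 1 and informative.)

P[X ≥ 25] ≤ 39/50 ≈ 0.78000.


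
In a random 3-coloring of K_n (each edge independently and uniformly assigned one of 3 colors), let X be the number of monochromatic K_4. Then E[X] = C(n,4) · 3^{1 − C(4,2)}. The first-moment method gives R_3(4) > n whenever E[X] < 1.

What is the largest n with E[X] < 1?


We need C(n, 4) · 3^{1 − 6} < 1, i.e. C(n, 4) < 3^{6 − 1} = 243.
Check values of n near the boundary:
  n = 5: C(5, 4) = 5; 5 < 243? YES
  n = 6: C(6, 4) = 15; 15 < 243? YES
  n = 7: C(7, 4) = 35; 35 < 243? YES
  n = 8: C(8, 4) = 70; 70 < 243? YES
  n = 9: C(9, 4) = 126; 126 < 243? YES
  n = 10: C(10, 4) = 210; 210 < 243? YES
  n = 11: C(11, 4) = 330; 330 < 243? NO
The largest n with C(n, 4) < 243 is n = 10 (where E[X] = 70/81 ≈ 0.8642). Hence R_3(4) > 10, i.e. R_3(4) ≥ 11.

Largest n = 10; hence R_3(4) > 10.


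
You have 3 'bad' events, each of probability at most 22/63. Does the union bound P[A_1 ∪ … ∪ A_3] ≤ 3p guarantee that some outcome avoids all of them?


Union bound: P[∪_{i=1}^{3} A_i] ≤ Σ_i P[A_i] ≤ 3·p = 3·(22/63) = 22/21.
Numerically: 22/21 ≈ 1.0476190.
Is 22/21 < 1? NO.
Since the bound 22/21 is ≥ 1, the union bound is uninformative here; it does NOT by itself certify existence.

3·p = 22/21 ≈ 1.0476190; existence NOT certified by the union bound.


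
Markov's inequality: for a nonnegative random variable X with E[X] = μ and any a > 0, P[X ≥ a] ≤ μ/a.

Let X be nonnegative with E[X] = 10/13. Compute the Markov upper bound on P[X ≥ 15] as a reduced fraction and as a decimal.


μ = E[X] = 10/13, a = 15.
Markov: P[X ≥ 15] ≤ μ/a = (10/13)/15 = 2/39.
Numerically: ≈ 0.0513.
(Since a = 15 > μ = 0.7692, the bound 2/39 is < 1 and informative.)

P[X ≥ 15] ≤ 2/39 ≈ 0.0513.


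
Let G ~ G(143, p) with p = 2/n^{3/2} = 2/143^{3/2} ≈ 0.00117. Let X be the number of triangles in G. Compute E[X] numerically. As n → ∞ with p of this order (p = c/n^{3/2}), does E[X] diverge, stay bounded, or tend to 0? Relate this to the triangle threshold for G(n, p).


Number of potential triangles: C(143, 3) = 477191.
Each occurs with probability p³ ≈ (0.00117)³ ≈ 1.599845e-09.
By linearity: E[X] = C(143, 3)·p³ ≈ 477191 · 1.599845e-09 ≈ 0.0008.
Since α = 3/2 > 1, p = c/n^{3/2} = o(1/n) is below the triangle threshold p ~ 1/n. Asymptotically E[X] ~ (c³/6)·n^{3(1−α)} = (2³/6)·n^{-1.5} → 0, so by Markov's inequality G has no triangles w.h.p.

E[X] ≈ 0.0008; in regime p = Θ(1/n^{3/2}) E[X] tends to 0 (below the triangle threshold p ~ 1/n).


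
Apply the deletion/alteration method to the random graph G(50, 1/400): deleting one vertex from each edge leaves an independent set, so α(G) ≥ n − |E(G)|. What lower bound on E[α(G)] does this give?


E[|E(G)|] = C(50, 2)·p = 1225 · (1/400) = 49/16.
E[α(G)] ≥ n − E[|E(G)|] = 50 − 49/16 = 751/16.
Numerically: ≈ 46.938.
(This is only a lower bound; the true E[α(G)] may be larger.)

E[α(G)] ≥ 751/16 ≈ 46.938.


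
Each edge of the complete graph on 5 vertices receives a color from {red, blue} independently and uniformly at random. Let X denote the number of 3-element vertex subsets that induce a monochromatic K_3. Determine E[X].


Let X = Σ_S X_S over the C(5, 3) = 10 subsets S of size 3, where X_S = 1 if the K_3 on S is monochromatic.
For a fixed S, the K_3 on S has C(3, 2) = 3 edges. P[all 3 edges red] = (1/2)^3, and likewise for blue, so P[monochromatic] = 2·(1/2)^3 = 2^{1 − 3} = 1/4.
Summing: E[X] = C(5, 3) · 2^{1 − 3} = 10 · 1/4 = 5/2.
Numerically: E[X] ≈ 2.500000.

E[X] = C(5,3)·2^(1−C(3,2)) = 5/2 ≈ 2.500000.


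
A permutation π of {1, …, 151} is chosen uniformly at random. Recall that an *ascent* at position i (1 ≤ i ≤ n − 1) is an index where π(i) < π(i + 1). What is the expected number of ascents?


Write X = Σ X_I over i = 1, …, 150, with X_I the indicator of one ascent.
There are 150 indicators.
For each fixed i, the pair (π(i), π(i+1)) is a uniformly random ordered pair of distinct values from {1, …, 151}; by symmetry P[π(i) < π(i+1)] = 1/2.
By linearity: E[X] = 150 · (1/2) = (151 − 1) · (1/2) = 75 ≈ 75.0000.

E[X] = 75 = 75.0000.


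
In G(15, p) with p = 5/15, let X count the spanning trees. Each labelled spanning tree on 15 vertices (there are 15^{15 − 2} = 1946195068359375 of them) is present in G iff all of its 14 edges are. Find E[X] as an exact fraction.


K_15 has 15^{15 − 2} = 1946195068359375 labelled spanning trees.
For each such spanning tree H, let X_H = 1 if all 14 edges of H are present in G. Then P[X_H = 1] = p^{14} = (1/3)^{14} = 1/4782969.
By linearity: E[X] = Σ_H E[X_H] = 1946195068359375 · p^{14} = 1946195068359375 · 1/4782969 = 1220703125/3.
Numerically: E[X] ≈ 4.069e+08.

E[X] = 1946195068359375 · (1/3)^{14} = 1220703125/3 ≈ 4.069e+08.


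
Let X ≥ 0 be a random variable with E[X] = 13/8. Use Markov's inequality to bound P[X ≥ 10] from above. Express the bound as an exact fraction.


μ = E[X] = 13/8, a = 10.
Markov: P[X ≥ 10] ≤ μ/a = (13/8)/10 = 13/80.
Numerically: ≈ 0.16250.
(Since a = 10 > μ = 1.62500, the bound 13/80 is < 1 and informative.)

P[X ≥ 10] ≤ 13/80 ≈ 0.16250.


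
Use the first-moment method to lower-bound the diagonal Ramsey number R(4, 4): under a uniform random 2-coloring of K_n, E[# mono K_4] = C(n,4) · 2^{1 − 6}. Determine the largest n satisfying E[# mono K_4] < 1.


We need C(n, 4) · 2^{1 − 6} < 1, i.e. C(n, 4) < 2^{6 − 1} = 32.
Check values of n near the boundary:
  n = 4: C(4, 4) = 1; 1 < 32? YES
  n = 5: C(5, 4) = 5; 5 < 32? YES
  n = 6: C(6, 4) = 15; 15 < 32? YES
  n = 7: C(7, 4) = 35; 35 < 32? NO
  n = 8: C(8, 4) = 70; 70 < 32? NO
The largest n with C(n, 4) < 32 is n = 6 (where E[X] = 15/32 ≈ 0.469). Hence R(4, 4) > 6, i.e. R(4, 4) ≥ 7.

Largest n = 6; hence R(4, 4) > 6.


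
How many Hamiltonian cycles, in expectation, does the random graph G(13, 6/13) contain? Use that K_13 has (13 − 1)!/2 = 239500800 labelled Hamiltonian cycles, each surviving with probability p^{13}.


K_13 has (13 − 1)!/2 = 239500800 labelled Hamiltonian cycles.
For each such Hamiltonian cycle H, let X_H = 1 if all 13 edges of H are present in G. Then P[X_H = 1] = p^{13} = (6/13)^{13} = 13060694016/302875106592253.
By linearity of expectation: E[X] = Σ_H E[X_H] = 239500800 · p^{13} = 239500800 · 13060694016/302875106592253 = 3128046665387212800/302875106592253.
Numerically: E[X] ≈ 10327.8.

E[X] = 239500800 · (6/13)^{13} = 3128046665387212800/302875106592253 ≈ 10327.8.


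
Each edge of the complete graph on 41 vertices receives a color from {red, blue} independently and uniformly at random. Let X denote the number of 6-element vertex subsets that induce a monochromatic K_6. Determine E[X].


Let X = Σ_S X_S over the C(41, 6) = 4496388 subsets S of size 6, where X_S = 1 if the K_6 on S is monochromatic.
For a fixed S, the K_6 on S has C(6, 2) = 15 edges. P[all 15 edges red] = (1/2)^15, and likewise for blue, so P[monochromatic] = 2·(1/2)^15 = 2^{1 − 15} = 1/16384.
Summing: E[X] = C(41, 6) · 2^{1 − 15} = 4496388 · 1/16384 = 1124097/4096.
Numerically: E[X] ≈ 274.438.

E[X] = C(41,6)·2^(1−C(6,2)) = 1124097/4096 ≈ 274.438.


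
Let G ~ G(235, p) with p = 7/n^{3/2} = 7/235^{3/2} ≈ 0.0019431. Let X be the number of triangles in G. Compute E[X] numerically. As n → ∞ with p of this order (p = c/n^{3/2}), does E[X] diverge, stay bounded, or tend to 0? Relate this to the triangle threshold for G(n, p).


Number of potential triangles: C(235, 3) = 2135445.
Each occurs with probability p³ ≈ (0.0019431)³ ≈ 7.33649692e-09.
By linearity: E[X] = C(235, 3)·p³ ≈ 2135445 · 7.33649692e-09 ≈ 0.015667.
Since α = 3/2 > 1, p = c/n^{3/2} = o(1/n) is below the triangle threshold p ~ 1/n. Asymptotically E[X] ~ (c³/6)·n^{3(1−α)} = (7³/6)·n^{-1.5} → 0, so by Markov's inequality G has no triangles w.h.p.

E[X] ≈ 0.015667; in regime p = Θ(1/n^{3/2}) E[X] tends to 0 (below the triangle threshold p ~ 1/n).


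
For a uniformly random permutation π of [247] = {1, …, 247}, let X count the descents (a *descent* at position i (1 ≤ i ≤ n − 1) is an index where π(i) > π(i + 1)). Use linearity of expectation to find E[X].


Write X = Σ X_I over i = 1, …, 246, with X_I the indicator of one descent.
There are 246 indicators.
For each fixed i, the pair (π(i), π(i+1)) is a uniformly random ordered pair of distinct values from {1, …, 247}; by symmetry P[π(i) > π(i+1)] = 1/2.
By linearity: E[X] = 246 · (1/2) = (247 − 1) · (1/2) = 123 ≈ 123.00000.

E[X] = 123 = 123.00000.


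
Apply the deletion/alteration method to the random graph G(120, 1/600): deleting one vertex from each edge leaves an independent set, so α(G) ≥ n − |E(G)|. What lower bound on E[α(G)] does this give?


E[|E(G)|] = C(120, 2)·p = 7140 · (1/600) = 119/10.
E[α(G)] ≥ n − E[|E(G)|] = 120 − 119/10 = 1081/10.
Numerically: ≈ 108.100.
(This is only a lower bound; the true E[α(G)] may be larger.)

E[α(G)] ≥ 1081/10 ≈ 108.100.


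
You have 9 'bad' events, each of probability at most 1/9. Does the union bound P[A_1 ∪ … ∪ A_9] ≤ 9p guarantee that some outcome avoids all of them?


Union bound: P[∪_{i=1}^{9} A_i] ≤ Σ_i P[A_i] ≤ 9·p = 9·(1/9) = 1.
Numerically: 1 ≈ 1.000.
Is 1 < 1? NO.
Since the bound 1 is ≥ 1, the union bound is uninformative here; it does NOT by itself certify existence.

9·p = 1 ≈ 1.000; existence NOT certified by the union bound.


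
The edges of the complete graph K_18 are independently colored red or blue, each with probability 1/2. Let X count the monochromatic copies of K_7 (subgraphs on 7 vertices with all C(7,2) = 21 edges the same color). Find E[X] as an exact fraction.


Let X = Σ_S X_S over the C(18, 7) = 31824 subsets S of size 7, where X_S = 1 if the K_7 on S is monochromatic.
For a fixed S, the K_7 on S has C(7, 2) = 21 edges. P[all 21 edges red] = (1/2)^21, and likewise for blue, so P[monochromatic] = 2·(1/2)^21 = 2^{1 − 21} = 1/1048576.
Summing: E[X] = C(18, 7) · 2^{1 − 21} = 31824 · 1/1048576 = 1989/65536.
Numerically: E[X] ≈ 0.030350.

E[X] = C(18,7)·2^(1−C(7,2)) = 1989/65536 ≈ 0.030350.


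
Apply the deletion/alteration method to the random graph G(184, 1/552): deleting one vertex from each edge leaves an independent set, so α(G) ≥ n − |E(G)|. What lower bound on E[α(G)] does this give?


E[|E(G)|] = C(184, 2)·p = 16836 · (1/552) = 61/2.
E[α(G)] ≥ n − E[|E(G)|] = 184 − 61/2 = 307/2.
Numerically: ≈ 153.50000.
(This is only a lower bound; the true E[α(G)] may be larger.)

E[α(G)] ≥ 307/2 ≈ 153.50000.


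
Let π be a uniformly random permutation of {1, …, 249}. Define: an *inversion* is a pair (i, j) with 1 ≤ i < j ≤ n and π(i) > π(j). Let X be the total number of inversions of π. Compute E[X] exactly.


Write X = Σ X_I over the C(249, 2) = 30876 pairs i < j, with X_I the indicator of one inversion.
There are 30876 indicators.
For each fixed pair i < j, the values π(i) and π(j) are two distinct elements of {1, …, 249} in uniformly random order; by symmetry P[π(i) > π(j)] = 1/2.
By linearity: E[X] = 30876 · (1/2) = C(249, 2) · (1/2) = 30876/2 = 15438 ≈ 15438.000.

E[X] = 15438 = 15438.000.


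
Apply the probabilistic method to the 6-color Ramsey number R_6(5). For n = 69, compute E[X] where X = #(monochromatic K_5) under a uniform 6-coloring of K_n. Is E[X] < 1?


E[X] = C(69, 5) · 6^{1 − 10} = 11238513 · 6^{−9} = 11238513/10077696.
As a reduced fraction: E[X] = 3746171/3359232 ≈ 1.1151867.
Is E[X] < 1? NO.
Since E[X] ≥ 1, the first-moment bound is inconclusive at n = 69; it does NOT by itself certify R_6(5) > 69.

E[X] = 3746171/3359232 ≈ 1.1151867; E[X] ≥ 1; first-moment method inconclusive here.


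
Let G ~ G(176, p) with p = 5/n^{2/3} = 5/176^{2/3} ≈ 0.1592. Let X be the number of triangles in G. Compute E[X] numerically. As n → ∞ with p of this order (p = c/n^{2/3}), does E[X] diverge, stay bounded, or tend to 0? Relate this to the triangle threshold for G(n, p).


Number of potential triangles: C(176, 3) = 893200.
Each occurs with probability p³ ≈ (0.1592)³ ≈ 4.035382e-03.
By linearity: E[X] = C(176, 3)·p³ ≈ 893200 · 4.035382e-03 ≈ 3604.4034.
Since α = 2/3 < 1, p = c/n^{2/3} ≫ 1/n is above the triangle threshold p ~ 1/n. Asymptotically E[X] ~ (c³/6)·n^{3(1−α)} = (5³/6)·n^{1} → ∞; triangles are abundant w.h.p.

E[X] ≈ 3604.4034; in regime p = Θ(1/n^{2/3}) E[X] diverges (above the triangle threshold p ~ 1/n).


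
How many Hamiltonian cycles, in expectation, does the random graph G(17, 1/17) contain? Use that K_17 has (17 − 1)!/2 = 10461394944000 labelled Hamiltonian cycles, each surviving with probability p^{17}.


K_17 has (17 − 1)!/2 = 10461394944000 labelled Hamiltonian cycles.
For each such Hamiltonian cycle H, let X_H = 1 if all 17 edges of H are present in G. Then P[X_H = 1] = p^{17} = (1/17)^{17} = 1/827240261886336764177.
Summing the indicators: E[X] = Σ_H E[X_H] = 10461394944000 · p^{17} = 10461394944000 · 1/827240261886336764177 = 10461394944000/827240261886336764177.
Numerically: E[X] ≈ 1.26461e-08.

E[X] = 10461394944000 · (1/17)^{17} = 10461394944000/827240261886336764177 ≈ 1.26461e-08.


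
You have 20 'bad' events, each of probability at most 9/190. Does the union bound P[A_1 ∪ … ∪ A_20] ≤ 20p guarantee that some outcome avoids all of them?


Union bound: P[∪_{i=1}^{20} A_i] ≤ Σ_i P[A_i] ≤ 20·p = 20·(9/190) = 18/19.
Numerically: 18/19 ≈ 0.947.
Is 18/19 < 1? YES.
Since P[∪ A_i] ≤ 18/19 < 1, the complement has P[∩ A_i^c] ≥ 1 − 18/19 = 1/19 > 0, so some outcome avoids every A_i.

20·p = 18/19 ≈ 0.947; existence CERTIFIED by the union bound.


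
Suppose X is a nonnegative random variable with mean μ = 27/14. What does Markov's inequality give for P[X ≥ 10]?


μ = E[X] = 27/14, a = 10.
Markov: P[X ≥ 10] ≤ μ/a = (27/14)/10 = 27/140.
Numerically: ≈ 0.193.
(Since a = 10 > μ = 1.929, the bound 27/140 is < 1 and informative.)

P[X ≥ 10] ≤ 27/140 ≈ 0.193.


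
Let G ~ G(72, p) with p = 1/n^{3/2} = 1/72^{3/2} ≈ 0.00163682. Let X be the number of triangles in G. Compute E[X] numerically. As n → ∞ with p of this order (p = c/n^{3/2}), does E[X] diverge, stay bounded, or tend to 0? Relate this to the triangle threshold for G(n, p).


Number of potential triangles: C(72, 3) = 59640.
Each occurs with probability p³ ≈ (0.00163682)³ ≈ 4.38534501e-09.
By linearity: E[X] = C(72, 3)·p³ ≈ 59640 · 4.38534501e-09 ≈ 0.000262.
Since α = 3/2 > 1, p = c/n^{3/2} = o(1/n) is below the triangle threshold p ~ 1/n. Asymptotically E[X] ~ (c³/6)·n^{3(1−α)} = (1³/6)·n^{-1.5} → 0, so by Markov's inequality G has no triangles w.h.p.

E[X] ≈ 0.000262; in regime p = Θ(1/n^{3/2}) E[X] tends to 0 (below the triangle threshold p ~ 1/n).


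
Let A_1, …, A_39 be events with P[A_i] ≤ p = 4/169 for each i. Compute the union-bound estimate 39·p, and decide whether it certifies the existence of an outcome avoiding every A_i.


Union bound: P[∪_{i=1}^{39} A_i] ≤ Σ_i P[A_i] ≤ 39·p = 39·(4/169) = 12/13.
Numerically: 12/13 ≈ 0.92308.
Is 12/13 < 1? YES.
Since P[∪ A_i] ≤ 12/13 < 1, the complement has P[∩ A_i^c] ≥ 1 − 12/13 = 1/13 > 0, so some outcome avoids every A_i.

39·p = 12/13 ≈ 0.92308; existence CERTIFIED by the union bound.


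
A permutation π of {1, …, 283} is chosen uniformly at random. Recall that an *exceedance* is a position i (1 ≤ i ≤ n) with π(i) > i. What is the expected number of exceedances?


Write X = Σ_{i=1}^{283} X_i, where X_i = 1_{π(i) > i}.
For each fixed i, π(i) is uniform over {1, …, 283} (marginal of a uniform permutation), so P[π(i) > i] = (n − i)/n. Summing: Σ_{i=1}^{283} (n − i)/n = (0 + 1 + … + 282)/283 = 283(283 − 1)/(2·283) = (283 − 1)/2.
Hence E[X] = Σ_{i=1}^{283} (283 − i)/283 = 141 ≈ 141.00000.

E[X] = 141 = 141.00000.


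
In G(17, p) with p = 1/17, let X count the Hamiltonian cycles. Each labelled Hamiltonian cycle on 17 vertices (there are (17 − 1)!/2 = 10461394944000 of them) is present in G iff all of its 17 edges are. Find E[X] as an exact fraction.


K_17 has (17 − 1)!/2 = 10461394944000 labelled Hamiltonian cycles.
For each such Hamiltonian cycle H, let X_H = 1 if all 17 edges of H are present in G. Then P[X_H = 1] = p^{17} = (1/17)^{17} = 1/827240261886336764177.
Summing the indicators: E[X] = Σ_H E[X_H] = 10461394944000 · p^{17} = 10461394944000 · 1/827240261886336764177 = 10461394944000/827240261886336764177.
Numerically: E[X] ≈ 1.265e-08.

E[X] = 10461394944000 · (1/17)^{17} = 10461394944000/827240261886336764177 ≈ 1.265e-08.


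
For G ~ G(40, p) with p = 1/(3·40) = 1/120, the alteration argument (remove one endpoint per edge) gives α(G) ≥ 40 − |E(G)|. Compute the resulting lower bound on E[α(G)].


E[|E(G)|] = C(40, 2)·p = 780 · (1/120) = 13/2.
E[α(G)] ≥ n − E[|E(G)|] = 40 − 13/2 = 67/2.
Numerically: ≈ 33.500000.
(This is only a lower bound; the true E[α(G)] may be larger.)

E[α(G)] ≥ 67/2 ≈ 33.500000.


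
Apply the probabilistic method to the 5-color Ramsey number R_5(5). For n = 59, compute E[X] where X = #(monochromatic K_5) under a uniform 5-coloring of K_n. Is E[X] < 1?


E[X] = C(59, 5) · 5^{1 − 10} = 5006386 · 5^{−9} = 5006386/1953125.
As a reduced fraction: E[X] = 5006386/1953125 ≈ 2.563270.
Is E[X] < 1? NO.
Since E[X] ≥ 1, the first-moment bound is inconclusive at n = 59; it does NOT by itself certify R_5(5) > 59.

E[X] = 5006386/1953125 ≈ 2.563270; E[X] ≥ 1; first-moment method inconclusive here.


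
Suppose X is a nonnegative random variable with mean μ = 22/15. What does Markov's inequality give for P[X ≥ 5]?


μ = E[X] = 22/15, a = 5.
Markov: P[X ≥ 5] ≤ μ/a = (22/15)/5 = 22/75.
Numerically: ≈ 0.293333.
(Since a = 5 > μ = 1.466667, the bound 22/75 is < 1 and informative.)

P[X ≥ 5] ≤ 22/75 ≈ 0.293333.


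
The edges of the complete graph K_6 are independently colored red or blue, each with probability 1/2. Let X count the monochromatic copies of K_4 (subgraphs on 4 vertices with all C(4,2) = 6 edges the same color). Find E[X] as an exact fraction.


Let X = Σ_S X_S over the C(6, 4) = 15 subsets S of size 4, where X_S = 1 if the K_4 on S is monochromatic.
For a fixed S, the K_4 on S has C(4, 2) = 6 edges. P[all 6 edges red] = (1/2)^6, and likewise for blue, so P[monochromatic] = 2·(1/2)^6 = 2^{1 − 6} = 1/32.
By linearity of expectation: E[X] = C(6, 4) · 2^{1 − 6} = 15 · 1/32 = 15/32.
Numerically: E[X] ≈ 0.4688.

E[X] = C(6,4)·2^(1−C(4,2)) = 15/32 ≈ 0.4688.


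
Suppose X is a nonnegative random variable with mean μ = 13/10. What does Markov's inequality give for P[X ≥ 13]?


μ = E[X] = 13/10, a = 13.
Markov: P[X ≥ 13] ≤ μ/a = (13/10)/13 = 1/10.
Numerically: ≈ 0.100.
(Since a = 13 > μ = 1.300, the bound 1/10 is < 1 and informative.)

P[X ≥ 13] ≤ 1/10 ≈ 0.100.


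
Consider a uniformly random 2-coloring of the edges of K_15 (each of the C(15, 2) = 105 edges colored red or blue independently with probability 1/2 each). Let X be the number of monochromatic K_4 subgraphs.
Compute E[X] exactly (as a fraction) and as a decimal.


Let X = Σ_S X_S over the C(15, 4) = 1365 subsets S of size 4, where X_S = 1 if the K_4 on S is monochromatic.
For a fixed S, the K_4 on S has C(4, 2) = 6 edges. P[all 6 edges red] = (1/2)^6, and likewise for blue, so P[monochromatic] = 2·(1/2)^6 = 2^{1 − 6} = 1/32.
Summing: E[X] = C(15, 4) · 2^{1 − 6} = 1365 · 1/32 = 1365/32.
Numerically: E[X] ≈ 42.6562.

E[X] = C(15,4)·2^(1−C(4,2)) = 1365/32 ≈ 42.6562.


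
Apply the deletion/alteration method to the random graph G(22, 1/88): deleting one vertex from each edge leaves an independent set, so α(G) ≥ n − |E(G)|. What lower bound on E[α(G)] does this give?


E[|E(G)|] = C(22, 2)·p = 231 · (1/88) = 21/8.
E[α(G)] ≥ n − E[|E(G)|] = 22 − 21/8 = 155/8.
Numerically: ≈ 19.375.
(This is only a lower bound; the true E[α(G)] may be larger.)

E[α(G)] ≥ 155/8 ≈ 19.375.


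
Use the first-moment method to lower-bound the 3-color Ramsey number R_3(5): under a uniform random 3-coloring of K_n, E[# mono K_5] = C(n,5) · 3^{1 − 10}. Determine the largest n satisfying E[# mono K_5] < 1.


We need C(n, 5) · 3^{1 − 10} < 1, i.e. C(n, 5) < 3^{10 − 1} = 19683.
Check values of n near the boundary:
  n = 18: C(18, 5) = 8568; 8568 < 19683? YES
  n = 19: C(19, 5) = 11628; 11628 < 19683? YES
  n = 20: C(20, 5) = 15504; 15504 < 19683? YES
  n = 21: C(21, 5) = 20349; 20349 < 19683? NO
The largest n with C(n, 5) < 19683 is n = 20 (where E[X] = 5168/6561 ≈ 0.788). Hence R_3(5) > 20, i.e. R_3(5) ≥ 21.

Largest n = 20; hence R_3(5) > 20.


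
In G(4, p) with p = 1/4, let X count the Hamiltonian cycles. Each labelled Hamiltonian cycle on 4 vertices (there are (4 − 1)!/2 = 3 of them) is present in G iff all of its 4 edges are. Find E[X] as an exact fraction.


K_4 has (4 − 1)!/2 = 3 labelled Hamiltonian cycles.
For each such Hamiltonian cycle H, let X_H = 1 if all 4 edges of H are present in G. Then P[X_H = 1] = p^{4} = (1/4)^{4} = 1/256.
Summing the indicators: E[X] = Σ_H E[X_H] = 3 · p^{4} = 3 · 1/256 = 3/256.
Numerically: E[X] ≈ 0.01172.

E[X] = 3 · (1/4)^{4} = 3/256 ≈ 0.01172.


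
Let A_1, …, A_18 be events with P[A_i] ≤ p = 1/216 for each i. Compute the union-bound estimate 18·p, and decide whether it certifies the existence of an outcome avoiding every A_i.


Union bound: P[∪_{i=1}^{18} A_i] ≤ Σ_i P[A_i] ≤ 18·p = 18·(1/216) = 1/12.
Numerically: 1/12 ≈ 0.0833.
Is 1/12 < 1? YES.
Since P[∪ A_i] ≤ 1/12 < 1, the complement has P[∩ A_i^c] ≥ 1 − 1/12 = 11/12 > 0, so some outcome avoids every A_i.

18·p = 1/12 ≈ 0.0833; existence CERTIFIED by the union bound.


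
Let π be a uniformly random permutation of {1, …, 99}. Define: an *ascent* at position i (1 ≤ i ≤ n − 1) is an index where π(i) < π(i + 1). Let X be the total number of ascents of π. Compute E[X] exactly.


Write X = Σ X_I over i = 1, …, 98, with X_I the indicator of one ascent.
There are 98 indicators.
For each fixed i, the pair (π(i), π(i+1)) is a uniformly random ordered pair of distinct values from {1, …, 99}; by symmetry P[π(i) < π(i+1)] = 1/2.
By linearity: E[X] = 98 · (1/2) = (99 − 1) · (1/2) = 49 ≈ 49.000000.

E[X] = 49 = 49.000000.


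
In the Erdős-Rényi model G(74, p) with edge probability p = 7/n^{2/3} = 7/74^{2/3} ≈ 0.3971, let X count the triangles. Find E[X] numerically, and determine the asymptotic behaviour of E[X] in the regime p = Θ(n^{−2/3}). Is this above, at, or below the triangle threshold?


Number of potential triangles: C(74, 3) = 64824.
Each occurs with probability p³ ≈ (0.3971)³ ≈ 6.263696e-02.
By linearity: E[X] = C(74, 3)·p³ ≈ 64824 · 6.263696e-02 ≈ 4060.3784.
Since α = 2/3 < 1, p = c/n^{2/3} ≫ 1/n is above the triangle threshold p ~ 1/n. Asymptotically E[X] ~ (c³/6)·n^{3(1−α)} = (7³/6)·n^{1} → ∞; triangles are abundant w.h.p.

E[X] ≈ 4060.3784; in regime p = Θ(1/n^{2/3}) E[X] diverges (above the triangle threshold p ~ 1/n).


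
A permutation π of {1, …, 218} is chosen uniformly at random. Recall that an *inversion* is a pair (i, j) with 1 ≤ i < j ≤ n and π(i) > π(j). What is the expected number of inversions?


Write X = Σ X_I over the C(218, 2) = 23653 pairs i < j, with X_I the indicator of one inversion.
There are 23653 indicators.
For each fixed pair i < j, the values π(i) and π(j) are two distinct elements of {1, …, 218} in uniformly random order; by symmetry P[π(i) > π(j)] = 1/2.
By linearity: E[X] = 23653 · (1/2) = C(218, 2) · (1/2) = 23653/2 = 23653/2 ≈ 11826.500.

E[X] = 23653/2 = 11826.500.


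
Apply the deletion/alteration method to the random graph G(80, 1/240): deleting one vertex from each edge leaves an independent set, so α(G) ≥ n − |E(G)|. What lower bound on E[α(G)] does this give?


E[|E(G)|] = C(80, 2)·p = 3160 · (1/240) = 79/6.
E[α(G)] ≥ n − E[|E(G)|] = 80 − 79/6 = 401/6.
Numerically: ≈ 66.83333.
(This is only a lower bound; the true E[α(G)] may be larger.)

E[α(G)] ≥ 401/6 ≈ 66.83333.


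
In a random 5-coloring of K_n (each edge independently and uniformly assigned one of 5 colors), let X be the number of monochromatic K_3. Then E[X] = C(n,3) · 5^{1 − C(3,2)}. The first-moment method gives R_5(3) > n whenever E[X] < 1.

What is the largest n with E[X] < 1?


We need C(n, 3) · 5^{1 − 3} < 1, i.e. C(n, 3) < 5^{3 − 1} = 25.
Check values of n near the boundary:
  n = 3: C(3, 3) = 1; 1 < 25? YES
  n = 4: C(4, 3) = 4; 4 < 25? YES
  n = 5: C(5, 3) = 10; 10 < 25? YES
  n = 6: C(6, 3) = 20; 20 < 25? YES
  n = 7: C(7, 3) = 35; 35 < 25? NO
  n = 8: C(8, 3) = 56; 56 < 25? NO
  n = 9: C(9, 3) = 84; 84 < 25? NO
The largest n with C(n, 3) < 25 is n = 6 (where E[X] = 4/5 ≈ 0.8000). Hence R_5(3) > 6, i.e. R_5(3) ≥ 7.

Largest n = 6; hence R_5(3) > 6.


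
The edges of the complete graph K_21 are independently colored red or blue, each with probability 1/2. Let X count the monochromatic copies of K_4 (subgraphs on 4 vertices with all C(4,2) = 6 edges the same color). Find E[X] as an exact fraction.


Let X = Σ_S X_S over the C(21, 4) = 5985 subsets S of size 4, where X_S = 1 if the K_4 on S is monochromatic.
For a fixed S, the K_4 on S has C(4, 2) = 6 edges. P[all 6 edges red] = (1/2)^6, and likewise for blue, so P[monochromatic] = 2·(1/2)^6 = 2^{1 − 6} = 1/32.
Summing: E[X] = C(21, 4) · 2^{1 − 6} = 5985 · 1/32 = 5985/32.
Numerically: E[X] ≈ 187.03125.

E[X] = C(21,4)·2^(1−C(4,2)) = 5985/32 ≈ 187.03125.
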